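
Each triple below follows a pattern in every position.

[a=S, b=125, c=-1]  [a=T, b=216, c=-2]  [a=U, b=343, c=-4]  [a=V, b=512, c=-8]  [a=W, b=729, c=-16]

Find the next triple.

A goes S, T, U, V, W → X (letters move forward 1 place in the alphabet).
B — perfect cubes: 5³, 6³, 7³, …: 125, 216, 343, 512, 729 → 1000.
For the c, ×2 each step: -1, -2, -4, -8, -16 → -32.
So the next triple is [a=X, b=1000, c=-32].

[a=X, b=1000, c=-32]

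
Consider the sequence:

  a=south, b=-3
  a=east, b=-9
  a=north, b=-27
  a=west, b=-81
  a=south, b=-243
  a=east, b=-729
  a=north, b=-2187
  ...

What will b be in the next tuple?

A goes south, east, north, west, south, east, north → west (repeats south → east → north → west).
B goes -3, -9, -27, -81, -243, -729, -2187 → -6561 (×3 each step).

-6561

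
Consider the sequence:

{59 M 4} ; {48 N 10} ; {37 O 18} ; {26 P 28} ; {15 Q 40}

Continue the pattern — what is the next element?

{4 R 54}

First value: −11 each step; 59, 48, 37, 26, 15 → 4.
Letter: letters move forward 1 place in the alphabet; M, N, O, P, Q → R.
Third value: differences are 6, 8, 10, … (increasing by 2 each time), so 4, 10, 18, 28, 40 → 54.
So the next element is {4 R 54}.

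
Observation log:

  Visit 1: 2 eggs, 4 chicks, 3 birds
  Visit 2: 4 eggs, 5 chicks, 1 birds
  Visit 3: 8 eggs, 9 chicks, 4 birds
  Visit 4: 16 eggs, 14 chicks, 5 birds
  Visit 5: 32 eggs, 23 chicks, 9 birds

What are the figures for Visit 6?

For the eggs, ×2 each step: 2, 4, 8, 16, 32 → 64.
Chicks: 4, 5, 9, 14, 23 → 37 (each term is the sum of the two before it).
Birds goes 3, 1, 4, 5, 9 → 14 (each term is the sum of the two before it).
Combining the parts gives 64 eggs, 37 chicks, 14 birds.

64 eggs, 37 chicks, 14 birds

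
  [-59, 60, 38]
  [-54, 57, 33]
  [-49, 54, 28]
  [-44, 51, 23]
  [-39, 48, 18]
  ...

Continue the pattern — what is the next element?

First entry: -59, -54, -49, -44, -39 → -34 (+5 each step).
Second entry — −3 each step: 60, 57, 54, 51, 48 → 45.
For the third entry, together with the first entry always sums to -21: 38, 33, 28, 23, 18 → 13.
Combining the parts gives [-34, 45, 13].

[-34, 45, 13]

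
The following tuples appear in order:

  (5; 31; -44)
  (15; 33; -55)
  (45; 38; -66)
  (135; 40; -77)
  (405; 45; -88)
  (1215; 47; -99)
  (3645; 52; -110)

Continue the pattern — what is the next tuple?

(10935; 54; -121)

First entry: ×3 each step; 5, 15, 45, 135, 405, 1215, 3645 → 10935.
Second entry: alternating steps +2, +5, +2, +5, …; 31, 33, 38, 40, 45, 47, 52 → 54.
Third entry: -44, -55, -66, -77, -88, -99, -110 → -121 (−11 each step).
Combining the parts gives (10935; 54; -121).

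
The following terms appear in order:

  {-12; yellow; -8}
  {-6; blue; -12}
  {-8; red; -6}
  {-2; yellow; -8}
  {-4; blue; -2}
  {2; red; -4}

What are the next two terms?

{0; yellow; 2}, {6; blue; 0}

First component: -12, -6, -8, -2, -4, 2 → 0 → 6 (alternating steps +6, −2, +6, −2, …).
Colour goes yellow, blue, red, yellow, blue, red → yellow → blue (repeats yellow → blue → red).
Third component goes -8, -12, -6, -8, -2, -4 → 2 → 0 (always the previous value of the first component).
Putting the parts together: {0; yellow; 2} and then {6; blue; 0}.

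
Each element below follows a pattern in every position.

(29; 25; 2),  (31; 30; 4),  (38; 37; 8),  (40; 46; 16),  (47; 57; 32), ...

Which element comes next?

(49; 70; 64)

First coordinate: 29, 31, 38, 40, 47 → 49 (alternating steps +2, +7, +2, +7, …).
Second coordinate: differences are 5, 7, 9, … (increasing by 2 each time); 25, 30, 37, 46, 57 → 70.
Third coordinate: 2, 4, 8, 16, 32 → 64 (×2 each step).
So the next element is (49; 70; 64).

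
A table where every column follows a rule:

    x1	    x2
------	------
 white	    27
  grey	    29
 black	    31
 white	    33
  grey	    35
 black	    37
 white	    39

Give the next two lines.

Column x1 goes white, grey, black, white, grey, black, white → grey → black (repeats white → grey → black).
Column x2: +2 each step; 27, 29, 31, 33, 35, 37, 39 → 41 → 43.
Putting the parts together: grey  41 and then black  43.

grey  41; black  43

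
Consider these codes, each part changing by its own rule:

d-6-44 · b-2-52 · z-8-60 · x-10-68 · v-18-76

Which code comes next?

t-28-84

Letter: letters move back 2 places in the alphabet, wrapping A→Z; d, b, z, x, v → t.
For the second component, each term is the sum of the two before it: 6, 2, 8, 10, 18 → 28.
Third component goes 44, 52, 60, 68, 76 → 84 (+8 each step).
So the next code is t-28-84.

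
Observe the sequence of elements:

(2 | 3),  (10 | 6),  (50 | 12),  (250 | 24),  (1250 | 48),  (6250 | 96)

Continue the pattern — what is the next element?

(31250 | 192)

First slot: ×5 each step, so 2, 10, 50, 250, 1250, 6250 → 31250.
Second slot goes 3, 6, 12, 24, 48, 96 → 192 (×2 each step).
Combining the parts gives (31250 | 192).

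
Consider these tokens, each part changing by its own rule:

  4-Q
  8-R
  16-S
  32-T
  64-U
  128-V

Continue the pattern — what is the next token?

256-W

For the first component, ×2 each step: 4, 8, 16, 32, 64, 128 → 256.
Letter goes Q, R, S, T, U, V → W (letters move forward 1 place in the alphabet).
Putting it together: 256-W.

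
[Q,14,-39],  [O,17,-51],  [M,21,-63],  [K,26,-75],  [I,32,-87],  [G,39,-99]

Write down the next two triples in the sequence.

Letter: letters move back 2 places in the alphabet, so Q, O, M, K, I, G → E → C.
Second component: differences are 3, 4, 5, … (increasing by 1 each time), so 14, 17, 21, 26, 32, 39 → 47 → 56.
Third component — −12 each step: -39, -51, -63, -75, -87, -99 → -111 → -123.
Putting the parts together: [E,47,-111] and then [C,56,-123].

[E,47,-111], [C,56,-123]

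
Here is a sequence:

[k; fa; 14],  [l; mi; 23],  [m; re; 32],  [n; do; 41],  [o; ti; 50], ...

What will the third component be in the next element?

Third component goes 14, 23, 32, 41, 50 → 59 (+9 each step).

59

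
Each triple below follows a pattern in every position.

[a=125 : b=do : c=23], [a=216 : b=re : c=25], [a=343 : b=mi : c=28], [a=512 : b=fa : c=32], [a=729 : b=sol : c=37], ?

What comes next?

[a=1000 : b=la : c=43]

A goes 125, 216, 343, 512, 729 → 1000 (perfect cubes: 5³, 6³, 7³, …).
B: do, re, mi, fa, sol → la (runs through the solfège scale do→ti).
C: 23, 25, 28, 32, 37 → 43 (differences are 2, 3, 4, … (increasing by 1 each time)).
Combining the parts gives [a=1000 : b=la : c=43].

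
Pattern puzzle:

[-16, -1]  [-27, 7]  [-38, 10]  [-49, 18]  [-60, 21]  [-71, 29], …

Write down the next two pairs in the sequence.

First value: -16, -27, -38, -49, -60, -71 → -82 → -93 (−11 each step).
Second value: -1, 7, 10, 18, 21, 29 → 32 → 40 (alternating steps +8, +3, +8, +3, …).
Putting the parts together: [-82, 32] and then [-93, 40].

[-82, 32], [-93, 40]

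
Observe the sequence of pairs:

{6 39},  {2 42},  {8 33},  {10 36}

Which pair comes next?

{18 27}

First slot goes 6, 2, 8, 10 → 18 (each term is the sum of the two before it).
For the second slot, alternating steps +3, −9, +3, −9, …: 39, 42, 33, 36 → 27.
Putting it together: {18 27}.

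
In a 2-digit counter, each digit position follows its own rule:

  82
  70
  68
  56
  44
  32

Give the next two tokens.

20 then 18

First digit: 8, 7, 6, 5, 4, 3 → 2 → 1 (−1 each step, mod 10).
Second digit goes 2, 0, 8, 6, 4, 2 → 0 → 8 (−2 each step, mod 10).
So the next two tokens are 20 and 18.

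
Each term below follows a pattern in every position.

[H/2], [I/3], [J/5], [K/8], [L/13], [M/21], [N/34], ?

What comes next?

[O/55]

For the letter, letters move forward 1 place in the alphabet: H, I, J, K, L, M, N → O.
Second entry: 2, 3, 5, 8, 13, 21, 34 → 55 (each term is the sum of the two before it).
Combining the parts gives [O/55].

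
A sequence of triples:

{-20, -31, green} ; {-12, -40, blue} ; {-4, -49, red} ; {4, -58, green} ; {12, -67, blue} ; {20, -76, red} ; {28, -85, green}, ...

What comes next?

{36, -94, blue}

First part goes -20, -12, -4, 4, 12, 20, 28 → 36 (+8 each step).
Second part: −9 each step, so -31, -40, -49, -58, -67, -76, -85 → -94.
Colour — repeats green → blue → red: green, blue, red, green, blue, red, green → blue.
So the next triple is {36, -94, blue}.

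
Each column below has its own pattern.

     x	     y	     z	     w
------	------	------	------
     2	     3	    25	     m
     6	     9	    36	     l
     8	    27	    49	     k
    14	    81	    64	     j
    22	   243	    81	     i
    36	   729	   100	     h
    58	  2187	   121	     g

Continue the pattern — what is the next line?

94  6561  144  f

Column x: 2, 6, 8, 14, 22, 36, 58 → 94 (each term is the sum of the two before it).
Column y goes 3, 9, 27, 81, 243, 729, 2187 → 6561 (×3 each step).
Column z: perfect squares: 5², 6², 7², …; 25, 36, 49, 64, 81, 100, 121 → 144.
Column w: m, l, k, j, i, h, g → f (letters move back 1 place in the alphabet).
Combining the parts gives 94  6561  144  f.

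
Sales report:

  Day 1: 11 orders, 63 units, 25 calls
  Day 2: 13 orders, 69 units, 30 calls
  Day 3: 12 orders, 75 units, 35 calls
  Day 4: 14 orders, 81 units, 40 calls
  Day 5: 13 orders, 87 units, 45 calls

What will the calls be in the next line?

50

Calls: +5 each step, so 25, 30, 35, 40, 45 → 50.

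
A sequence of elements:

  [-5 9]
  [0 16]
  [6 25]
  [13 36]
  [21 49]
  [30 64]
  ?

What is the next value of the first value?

40

First value: differences are 5, 6, 7, … (increasing by 1 each time), so -5, 0, 6, 13, 21, 30 → 40.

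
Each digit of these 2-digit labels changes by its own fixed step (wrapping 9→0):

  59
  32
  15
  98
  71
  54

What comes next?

37

First digit: −2 each step, mod 10; 5, 3, 1, 9, 7, 5 → 3.
Second digit goes 9, 2, 5, 8, 1, 4 → 7 (+3 each step, mod 10).
Putting it together: 37.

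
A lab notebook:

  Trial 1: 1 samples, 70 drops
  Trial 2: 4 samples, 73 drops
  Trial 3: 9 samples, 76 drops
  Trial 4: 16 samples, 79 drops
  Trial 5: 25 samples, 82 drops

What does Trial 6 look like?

36 samples, 85 drops

Samples: 1, 4, 9, 16, 25 → 36 (perfect squares: 1², 2², 3², …).
Drops: 70, 73, 76, 79, 82 → 85 (+3 each step).
Combining the parts gives 36 samples, 85 drops.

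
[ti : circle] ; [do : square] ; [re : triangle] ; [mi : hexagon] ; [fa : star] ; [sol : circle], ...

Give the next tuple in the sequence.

[la : square]

Note: runs through the solfège scale do→ti; ti, do, re, mi, fa, sol → la.
For the shape, repeats circle → square → triangle → hexagon → star: circle, square, triangle, hexagon, star, circle → square.
So the next tuple is [la : square].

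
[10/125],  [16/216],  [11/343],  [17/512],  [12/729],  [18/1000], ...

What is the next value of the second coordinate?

Second coordinate — perfect cubes: 5³, 6³, 7³, …: 125, 216, 343, 512, 729, 1000 → 1331.

1331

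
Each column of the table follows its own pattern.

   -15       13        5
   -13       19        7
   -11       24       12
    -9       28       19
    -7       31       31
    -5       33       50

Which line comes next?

-3  34  81

First component: -15, -13, -11, -9, -7, -5 → -3 (+2 each step).
Second component: 13, 19, 24, 28, 31, 33 → 34 (differences are 6, 5, 4, … (decreasing by 1 each time)).
For the third component, each term is the sum of the two before it: 5, 7, 12, 19, 31, 50 → 81.
Combining the parts gives -3  34  81.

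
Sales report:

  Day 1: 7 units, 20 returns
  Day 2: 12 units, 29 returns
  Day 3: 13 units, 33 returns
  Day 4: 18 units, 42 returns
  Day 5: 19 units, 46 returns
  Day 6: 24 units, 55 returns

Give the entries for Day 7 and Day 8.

Units goes 7, 12, 13, 18, 19, 24 → 25 → 30 (alternating steps +5, +1, +5, +1, …).
Returns goes 20, 29, 33, 42, 46, 55 → 59 → 68 (alternating steps +9, +4, +9, +4, …).
Putting the parts together: 25 units, 59 returns and then 30 units, 68 returns.

25 units, 59 returns; 30 units, 68 returns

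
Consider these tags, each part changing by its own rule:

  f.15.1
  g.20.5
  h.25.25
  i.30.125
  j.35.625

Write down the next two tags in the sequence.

k.40.3125, l.45.15625

Letter: letters move forward 1 place in the alphabet, so f, g, h, i, j → k → l.
Second component — +5 each step: 15, 20, 25, 30, 35 → 40 → 45.
Third component: ×5 each step; 1, 5, 25, 125, 625 → 3125 → 15625.
Putting the parts together: k.40.3125 and then l.45.15625.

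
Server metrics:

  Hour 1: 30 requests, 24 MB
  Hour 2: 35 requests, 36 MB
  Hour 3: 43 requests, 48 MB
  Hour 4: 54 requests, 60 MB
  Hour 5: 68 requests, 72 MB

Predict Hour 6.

85 requests, 84 MB

For the requests, differences are 5, 8, 11, … (increasing by 3 each time): 30, 35, 43, 54, 68 → 85.
MB: +12 each step; 24, 36, 48, 60, 72 → 84.
Putting it together: 85 requests, 84 MB.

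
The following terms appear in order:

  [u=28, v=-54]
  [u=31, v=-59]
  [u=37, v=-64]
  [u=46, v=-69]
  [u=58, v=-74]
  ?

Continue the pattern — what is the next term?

[u=73, v=-79]

U: differences are 3, 6, 9, … (increasing by 3 each time), so 28, 31, 37, 46, 58 → 73.
V goes -54, -59, -64, -69, -74 → -79 (−5 each step).
Combining the parts gives [u=73, v=-79].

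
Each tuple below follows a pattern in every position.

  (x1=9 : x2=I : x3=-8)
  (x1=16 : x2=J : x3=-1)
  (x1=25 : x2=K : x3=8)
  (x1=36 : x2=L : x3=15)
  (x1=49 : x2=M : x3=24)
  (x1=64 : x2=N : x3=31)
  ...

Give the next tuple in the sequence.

X1: 9, 16, 25, 36, 49, 64 → 81 (perfect squares: 3², 4², 5², …).
X2: letters move forward 1 place in the alphabet, so I, J, K, L, M, N → O.
X3: alternating steps +7, +9, +7, +9, …, so -8, -1, 8, 15, 24, 31 → 40.
So the next tuple is (x1=81 : x2=O : x3=40).

(x1=81 : x2=O : x3=40)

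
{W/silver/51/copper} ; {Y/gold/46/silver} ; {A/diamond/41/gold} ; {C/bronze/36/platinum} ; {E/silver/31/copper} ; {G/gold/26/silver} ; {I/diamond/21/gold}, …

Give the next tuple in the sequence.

Letter: letters move forward 2 places in the alphabet, wrapping Z→A; W, Y, A, C, E, G, I → K.
For the rank, repeats silver → gold → diamond → bronze: silver, gold, diamond, bronze, silver, gold, diamond → bronze.
Third component: −5 each step, so 51, 46, 41, 36, 31, 26, 21 → 16.
For the metal, repeats copper → silver → gold → platinum: copper, silver, gold, platinum, copper, silver, gold → platinum.
Combining the parts gives {K/bronze/16/platinum}.

{K/bronze/16/platinum}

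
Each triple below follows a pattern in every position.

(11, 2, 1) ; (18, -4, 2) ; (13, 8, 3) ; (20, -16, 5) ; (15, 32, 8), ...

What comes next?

First entry: alternating steps +7, −5, +7, −5, …; 11, 18, 13, 20, 15 → 22.
For the second entry, ×(-2) each step: 2, -4, 8, -16, 32 → -64.
Third entry goes 1, 2, 3, 5, 8 → 13 (each term is the sum of the two before it).
Combining the parts gives (22, -64, 13).

(22, -64, 13)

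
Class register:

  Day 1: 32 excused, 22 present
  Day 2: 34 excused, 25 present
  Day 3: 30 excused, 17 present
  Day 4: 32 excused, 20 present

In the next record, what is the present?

12

Present goes 22, 25, 17, 20 → 12 (alternating steps +3, −8, +3, −8, …).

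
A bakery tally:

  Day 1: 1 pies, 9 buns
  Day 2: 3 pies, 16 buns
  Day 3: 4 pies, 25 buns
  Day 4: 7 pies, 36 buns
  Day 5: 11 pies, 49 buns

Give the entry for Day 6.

18 pies, 64 buns

Pies: each term is the sum of the two before it; 1, 3, 4, 7, 11 → 18.
Buns: perfect squares: 3², 4², 5², …, so 9, 16, 25, 36, 49 → 64.
Combining the parts gives 18 pies, 64 buns.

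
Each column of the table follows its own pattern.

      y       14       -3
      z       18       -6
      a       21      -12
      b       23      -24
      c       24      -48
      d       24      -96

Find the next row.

e  23  -192

Letter goes y, z, a, b, c, d → e (letters move forward 1 place in the alphabet, wrapping Z→A).
Second component goes 14, 18, 21, 23, 24, 24 → 23 (differences are 4, 3, 2, … (decreasing by 1 each time)).
Third component: ×2 each step; -3, -6, -12, -24, -48, -96 → -192.
So the next row is e  23  -192.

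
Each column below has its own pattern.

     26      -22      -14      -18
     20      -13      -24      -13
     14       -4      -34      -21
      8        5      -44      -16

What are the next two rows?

2  14  -54  -24; -4  23  -64  -19

First component: −6 each step; 26, 20, 14, 8 → 2 → -4.
Second component goes -22, -13, -4, 5 → 14 → 23 (+9 each step).
For the third component, −10 each step: -14, -24, -34, -44 → -54 → -64.
Fourth component: alternating steps +5, −8, +5, −8, …; -18, -13, -21, -16 → -24 → -19.
So the next two rows are 2  14  -54  -24 and -4  23  -64  -19.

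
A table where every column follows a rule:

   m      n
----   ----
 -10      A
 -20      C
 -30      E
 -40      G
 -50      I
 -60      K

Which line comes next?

-70  M

For the column m, −10 each step: -10, -20, -30, -40, -50, -60 → -70.
Column n: letters move forward 2 places in the alphabet, so A, C, E, G, I, K → M.
Combining the parts gives -70  M.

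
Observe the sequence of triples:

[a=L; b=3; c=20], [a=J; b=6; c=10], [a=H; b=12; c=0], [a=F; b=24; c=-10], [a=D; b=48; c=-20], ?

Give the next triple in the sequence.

[a=B; b=96; c=-30]

A: letters move back 2 places in the alphabet, so L, J, H, F, D → B.
B: 3, 6, 12, 24, 48 → 96 (×2 each step).
C goes 20, 10, 0, -10, -20 → -30 (−10 each step).
So the next triple is [a=B; b=96; c=-30].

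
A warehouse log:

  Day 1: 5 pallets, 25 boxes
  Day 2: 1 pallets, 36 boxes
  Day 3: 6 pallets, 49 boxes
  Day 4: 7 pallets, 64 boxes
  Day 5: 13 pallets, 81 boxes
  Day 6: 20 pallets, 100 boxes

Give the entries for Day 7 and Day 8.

33 pallets, 121 boxes; 53 pallets, 144 boxes

Pallets goes 5, 1, 6, 7, 13, 20 → 33 → 53 (each term is the sum of the two before it).
For the boxes, perfect squares: 5², 6², 7², …: 25, 36, 49, 64, 81, 100 → 121 → 144.
Putting the parts together: 33 pallets, 121 boxes and then 53 pallets, 144 boxes.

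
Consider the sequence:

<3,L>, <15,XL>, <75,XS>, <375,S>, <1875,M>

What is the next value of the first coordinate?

For the first coordinate, ×5 each step: 3, 15, 75, 375, 1875 → 9375.
Size: runs through clothing sizes XS→XL; L, XL, XS, S, M → L.

9375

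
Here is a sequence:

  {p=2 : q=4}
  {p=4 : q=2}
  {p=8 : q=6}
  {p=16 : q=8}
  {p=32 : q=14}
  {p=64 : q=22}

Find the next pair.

{p=128 : q=36}

P goes 2, 4, 8, 16, 32, 64 → 128 (×2 each step).
Q — each term is the sum of the two before it: 4, 2, 6, 8, 14, 22 → 36.
So the next pair is {p=128 : q=36}.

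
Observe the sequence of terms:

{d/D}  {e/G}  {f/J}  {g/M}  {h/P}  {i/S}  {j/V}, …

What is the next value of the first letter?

First letter: d, e, f, g, h, i, j → k (letters move forward 1 place in the alphabet).

k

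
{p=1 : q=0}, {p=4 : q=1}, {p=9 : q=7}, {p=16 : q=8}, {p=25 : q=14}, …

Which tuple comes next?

For the p, perfect squares: 1², 2², 3², …: 1, 4, 9, 16, 25 → 36.
For the q, alternating steps +1, +6, +1, +6, …: 0, 1, 7, 8, 14 → 15.
Putting it together: {p=36 : q=15}.

{p=36 : q=15}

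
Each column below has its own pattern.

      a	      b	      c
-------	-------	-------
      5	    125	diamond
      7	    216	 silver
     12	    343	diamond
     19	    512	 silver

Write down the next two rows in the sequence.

31  729  diamond; 50  1000  silver

Column a goes 5, 7, 12, 19 → 31 → 50 (each term is the sum of the two before it).
For the column b, perfect cubes: 5³, 6³, 7³, …: 125, 216, 343, 512 → 729 → 1000.
For the column c, alternates diamond ↔ silver: diamond, silver, diamond, silver → diamond → silver.
Putting the parts together: 31  729  diamond and then 50  1000  silver.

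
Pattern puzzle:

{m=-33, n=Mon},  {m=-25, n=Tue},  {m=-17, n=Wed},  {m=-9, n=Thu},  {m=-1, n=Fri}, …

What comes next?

M — +8 each step: -33, -25, -17, -9, -1 → 7.
N: runs through the weekdays Mon→Sun, so Mon, Tue, Wed, Thu, Fri → Sat.
Putting it together: {m=7, n=Sat}.

{m=7, n=Sat}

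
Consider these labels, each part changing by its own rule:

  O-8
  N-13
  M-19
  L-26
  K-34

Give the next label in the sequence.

Letter: O, N, M, L, K → J (letters move back 1 place in the alphabet).
For the second component, differences are 5, 6, 7, … (increasing by 1 each time): 8, 13, 19, 26, 34 → 43.
So the next label is J-43.

J-43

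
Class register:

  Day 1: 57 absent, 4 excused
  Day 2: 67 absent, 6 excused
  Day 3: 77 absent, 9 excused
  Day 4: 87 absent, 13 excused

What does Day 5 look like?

97 absent, 18 excused

Absent: +10 each step, so 57, 67, 77, 87 → 97.
Excused: differences are 2, 3, 4, … (increasing by 1 each time), so 4, 6, 9, 13 → 18.
Combining the parts gives 97 absent, 18 excused.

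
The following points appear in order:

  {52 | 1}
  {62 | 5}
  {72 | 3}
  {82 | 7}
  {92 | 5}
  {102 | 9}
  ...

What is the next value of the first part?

112

For the first part, +10 each step: 52, 62, 72, 82, 92, 102 → 112.
Second part — alternating steps +4, −2, +4, −2, …: 1, 5, 3, 7, 5, 9 → 7.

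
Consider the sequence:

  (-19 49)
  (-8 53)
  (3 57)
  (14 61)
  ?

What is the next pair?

First coordinate — +11 each step: -19, -8, 3, 14 → 25.
Second coordinate: +4 each step, so 49, 53, 57, 61 → 65.
So the next pair is (25 65).

(25 65)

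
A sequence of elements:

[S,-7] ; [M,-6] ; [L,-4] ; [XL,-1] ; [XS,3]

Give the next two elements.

Size — runs through clothing sizes XS→XL: S, M, L, XL, XS → S → M.
Second component: -7, -6, -4, -1, 3 → 8 → 14 (differences are 1, 2, 3, … (increasing by 1 each time)).
Putting the parts together: [S,8] and then [M,14].

[S,8], [M,14]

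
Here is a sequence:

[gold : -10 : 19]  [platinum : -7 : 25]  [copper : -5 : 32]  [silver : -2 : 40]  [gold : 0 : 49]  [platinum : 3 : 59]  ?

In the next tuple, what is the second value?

5

For the metal, repeats gold → platinum → copper → silver: gold, platinum, copper, silver, gold, platinum → copper.
Second value: -10, -7, -5, -2, 0, 3 → 5 (alternating steps +3, +2, +3, +2, …).
Third value goes 19, 25, 32, 40, 49, 59 → 70 (differences are 6, 7, 8, … (increasing by 1 each time)).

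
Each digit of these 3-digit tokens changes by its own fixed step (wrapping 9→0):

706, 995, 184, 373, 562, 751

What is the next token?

For the first digit, +2 each step, mod 10: 7, 9, 1, 3, 5, 7 → 9.
Second digit: −1 each step, mod 10; 0, 9, 8, 7, 6, 5 → 4.
Third digit — −1 each step, mod 10: 6, 5, 4, 3, 2, 1 → 0.
Putting it together: 940.

940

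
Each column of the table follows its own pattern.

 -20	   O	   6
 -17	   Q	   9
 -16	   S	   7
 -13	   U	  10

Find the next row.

First component — alternating steps +3, +1, +3, +1, …: -20, -17, -16, -13 → -12.
For the letter, letters move forward 2 places in the alphabet: O, Q, S, U → W.
Third component: 6, 9, 7, 10 → 8 (alternating steps +3, −2, +3, −2, …).
Combining the parts gives -12  W  8.

-12  W  8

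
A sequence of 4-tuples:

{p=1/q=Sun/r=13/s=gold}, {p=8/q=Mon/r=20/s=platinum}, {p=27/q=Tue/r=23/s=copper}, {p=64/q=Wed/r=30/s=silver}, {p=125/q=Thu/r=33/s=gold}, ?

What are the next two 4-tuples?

P: 1, 8, 27, 64, 125 → 216 → 343 (perfect cubes: 1³, 2³, 3³, …).
Q: runs through the weekdays Mon→Sun; Sun, Mon, Tue, Wed, Thu → Fri → Sat.
R: alternating steps +7, +3, +7, +3, …, so 13, 20, 23, 30, 33 → 40 → 43.
S — repeats gold → platinum → copper → silver: gold, platinum, copper, silver, gold → platinum → copper.
So the next two 4-tuples are {p=216/q=Fri/r=40/s=platinum} and {p=343/q=Sat/r=43/s=copper}.

{p=216/q=Fri/r=40/s=platinum}, {p=343/q=Sat/r=43/s=copper}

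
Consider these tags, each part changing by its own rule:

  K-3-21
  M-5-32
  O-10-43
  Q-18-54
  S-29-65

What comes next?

Letter goes K, M, O, Q, S → U (letters move forward 2 places in the alphabet).
Second component goes 3, 5, 10, 18, 29 → 43 (differences are 2, 5, 8, … (increasing by 3 each time)).
Third component: 21, 32, 43, 54, 65 → 76 (+11 each step).
Putting it together: U-43-76.

U-43-76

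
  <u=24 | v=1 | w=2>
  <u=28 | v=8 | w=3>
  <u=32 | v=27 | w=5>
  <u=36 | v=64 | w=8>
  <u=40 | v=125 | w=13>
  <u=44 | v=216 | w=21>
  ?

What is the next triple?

U goes 24, 28, 32, 36, 40, 44 → 48 (+4 each step).
V goes 1, 8, 27, 64, 125, 216 → 343 (perfect cubes: 1³, 2³, 3³, …).
For the w, each term is the sum of the two before it: 2, 3, 5, 8, 13, 21 → 34.
Combining the parts gives <u=48 | v=343 | w=34>.

<u=48 | v=343 | w=34>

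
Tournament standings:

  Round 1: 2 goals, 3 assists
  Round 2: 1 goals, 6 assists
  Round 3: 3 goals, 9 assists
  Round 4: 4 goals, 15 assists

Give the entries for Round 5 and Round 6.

Goals: each term is the sum of the two before it, so 2, 1, 3, 4 → 7 → 11.
Assists goes 3, 6, 9, 15 → 24 → 39 (each term is the sum of the two before it).
So the next two rows are 7 goals, 24 assists and 11 goals, 39 assists.

7 goals, 24 assists; 11 goals, 39 assists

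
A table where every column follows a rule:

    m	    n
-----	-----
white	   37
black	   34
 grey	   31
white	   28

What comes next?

black  25

Column m goes white, black, grey, white → black (repeats white → black → grey).
For the column n, −3 each step: 37, 34, 31, 28 → 25.
Putting it together: black  25.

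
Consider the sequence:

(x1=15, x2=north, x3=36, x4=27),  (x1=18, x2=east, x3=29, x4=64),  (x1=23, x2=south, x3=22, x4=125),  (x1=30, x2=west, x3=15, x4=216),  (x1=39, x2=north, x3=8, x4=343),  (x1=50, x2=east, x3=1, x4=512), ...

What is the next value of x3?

-6

X3 — −7 each step: 36, 29, 22, 15, 8, 1 → -6.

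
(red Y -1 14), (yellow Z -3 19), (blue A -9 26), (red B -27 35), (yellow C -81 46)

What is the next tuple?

Colour: repeats red → yellow → blue, so red, yellow, blue, red, yellow → blue.
Letter: letters move forward 1 place in the alphabet, wrapping Z→A; Y, Z, A, B, C → D.
For the third entry, ×3 each step: -1, -3, -9, -27, -81 → -243.
Fourth entry: differences are 5, 7, 9, … (increasing by 2 each time); 14, 19, 26, 35, 46 → 59.
Combining the parts gives (blue D -243 59).

(blue D -243 59)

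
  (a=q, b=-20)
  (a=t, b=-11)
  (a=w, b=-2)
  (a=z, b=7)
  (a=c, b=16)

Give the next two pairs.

(a=f, b=25), (a=i, b=34)

A: letters move forward 3 places in the alphabet, wrapping Z→A; q, t, w, z, c → f → i.
B goes -20, -11, -2, 7, 16 → 25 → 34 (+9 each step).
Putting the parts together: (a=f, b=25) and then (a=i, b=34).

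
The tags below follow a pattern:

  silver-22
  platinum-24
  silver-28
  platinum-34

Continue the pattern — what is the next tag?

silver-42

Metal: silver, platinum, silver, platinum → silver (alternates silver ↔ platinum).
Second component — differences are 2, 4, 6, … (increasing by 2 each time): 22, 24, 28, 34 → 42.
So the next tag is silver-42.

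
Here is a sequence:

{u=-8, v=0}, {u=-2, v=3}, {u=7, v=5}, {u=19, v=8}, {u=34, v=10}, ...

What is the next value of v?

V: 0, 3, 5, 8, 10 → 13 (alternating steps +3, +2, +3, +2, …).

13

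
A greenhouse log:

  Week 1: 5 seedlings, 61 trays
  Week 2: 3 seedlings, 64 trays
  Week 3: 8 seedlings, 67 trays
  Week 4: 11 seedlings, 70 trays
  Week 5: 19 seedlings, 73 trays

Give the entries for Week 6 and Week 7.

Seedlings: 5, 3, 8, 11, 19 → 30 → 49 (each term is the sum of the two before it).
Trays — +3 each step: 61, 64, 67, 70, 73 → 76 → 79.
So the next two rows are 30 seedlings, 76 trays and 49 seedlings, 79 trays.

30 seedlings, 76 trays; 49 seedlings, 79 trays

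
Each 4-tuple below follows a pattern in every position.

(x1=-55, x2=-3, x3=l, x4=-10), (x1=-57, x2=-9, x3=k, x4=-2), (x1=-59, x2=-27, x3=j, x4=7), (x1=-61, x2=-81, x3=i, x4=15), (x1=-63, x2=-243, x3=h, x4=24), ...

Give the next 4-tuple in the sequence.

X1: −2 each step; -55, -57, -59, -61, -63 → -65.
For the x2, ×3 each step: -3, -9, -27, -81, -243 → -729.
X3: letters move back 1 place in the alphabet, so l, k, j, i, h → g.
X4: -10, -2, 7, 15, 24 → 32 (alternating steps +8, +9, +8, +9, …).
Combining the parts gives (x1=-65, x2=-729, x3=g, x4=32).

(x1=-65, x2=-729, x3=g, x4=32)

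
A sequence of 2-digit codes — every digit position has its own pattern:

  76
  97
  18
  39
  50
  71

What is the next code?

First digit: +2 each step, mod 10; 7, 9, 1, 3, 5, 7 → 9.
Second digit: 6, 7, 8, 9, 0, 1 → 2 (+1 each step, mod 10).
Combining the parts gives 92.

92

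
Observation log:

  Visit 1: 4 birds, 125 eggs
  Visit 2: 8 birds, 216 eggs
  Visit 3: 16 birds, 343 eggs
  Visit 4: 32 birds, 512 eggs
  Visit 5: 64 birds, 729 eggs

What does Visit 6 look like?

128 birds, 1000 eggs

Birds: 4, 8, 16, 32, 64 → 128 (×2 each step).
For the eggs, perfect cubes: 5³, 6³, 7³, …: 125, 216, 343, 512, 729 → 1000.
Putting it together: 128 birds, 1000 eggs.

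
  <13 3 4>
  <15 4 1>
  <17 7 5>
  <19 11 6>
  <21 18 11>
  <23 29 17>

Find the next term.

For the first value, +2 each step: 13, 15, 17, 19, 21, 23 → 25.
Second value: 3, 4, 7, 11, 18, 29 → 47 (each term is the sum of the two before it).
Third value: each term is the sum of the two before it, so 4, 1, 5, 6, 11, 17 → 28.
Combining the parts gives <25 47 28>.

<25 47 28>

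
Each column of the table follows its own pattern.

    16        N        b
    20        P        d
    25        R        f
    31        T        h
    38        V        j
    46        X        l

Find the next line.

55  Z  n

First component goes 16, 20, 25, 31, 38, 46 → 55 (differences are 4, 5, 6, … (increasing by 1 each time)).
For the first letter, letters move forward 2 places in the alphabet: N, P, R, T, V, X → Z.
Second letter — letters move forward 2 places in the alphabet: b, d, f, h, j, l → n.
Combining the parts gives 55  Z  n.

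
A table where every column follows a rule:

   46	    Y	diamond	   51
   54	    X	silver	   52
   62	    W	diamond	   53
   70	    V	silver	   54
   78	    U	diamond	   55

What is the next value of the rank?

silver

Rank — alternates diamond ↔ silver: diamond, silver, diamond, silver, diamond → silver.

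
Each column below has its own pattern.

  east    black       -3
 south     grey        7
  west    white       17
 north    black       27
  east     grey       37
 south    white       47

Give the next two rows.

west  black  57; north  grey  67

Direction — repeats east → south → west → north: east, south, west, north, east, south → west → north.
Shade: repeats black → grey → white, so black, grey, white, black, grey, white → black → grey.
Third component: +10 each step; -3, 7, 17, 27, 37, 47 → 57 → 67.
Putting the parts together: west  black  57 and then north  grey  67.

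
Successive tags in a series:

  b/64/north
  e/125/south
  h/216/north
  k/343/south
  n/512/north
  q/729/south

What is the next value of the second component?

1000

Second component — perfect cubes: 4³, 5³, 6³, …: 64, 125, 216, 343, 512, 729 → 1000.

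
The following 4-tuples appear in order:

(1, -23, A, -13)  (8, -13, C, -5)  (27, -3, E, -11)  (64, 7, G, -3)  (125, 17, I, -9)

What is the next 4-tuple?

(216, 27, K, -1)

First part: perfect cubes: 1³, 2³, 3³, …, so 1, 8, 27, 64, 125 → 216.
Second part: -23, -13, -3, 7, 17 → 27 (+10 each step).
Letter: letters move forward 2 places in the alphabet; A, C, E, G, I → K.
Fourth part goes -13, -5, -11, -3, -9 → -1 (alternating steps +8, −6, +8, −6, …).
Combining the parts gives (216, 27, K, -1).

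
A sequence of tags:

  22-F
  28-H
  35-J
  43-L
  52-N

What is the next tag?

62-P

First component: differences are 6, 7, 8, … (increasing by 1 each time); 22, 28, 35, 43, 52 → 62.
Letter — letters move forward 2 places in the alphabet: F, H, J, L, N → P.
Combining the parts gives 62-P.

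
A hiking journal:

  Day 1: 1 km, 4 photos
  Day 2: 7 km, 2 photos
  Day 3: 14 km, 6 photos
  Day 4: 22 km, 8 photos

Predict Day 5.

31 km, 14 photos

For the km, differences are 6, 7, 8, … (increasing by 1 each time): 1, 7, 14, 22 → 31.
Photos — each term is the sum of the two before it: 4, 2, 6, 8 → 14.
Putting it together: 31 km, 14 photos.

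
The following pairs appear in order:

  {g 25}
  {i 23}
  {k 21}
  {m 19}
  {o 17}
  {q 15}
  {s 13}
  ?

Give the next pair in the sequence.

{u 11}

Letter: g, i, k, m, o, q, s → u (letters move forward 2 places in the alphabet).
Second value — −2 each step: 25, 23, 21, 19, 17, 15, 13 → 11.
Putting it together: {u 11}.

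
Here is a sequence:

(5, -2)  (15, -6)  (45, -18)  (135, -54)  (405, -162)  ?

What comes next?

(1215, -486)

First slot: ×3 each step, so 5, 15, 45, 135, 405 → 1215.
Second slot: ×3 each step, so -2, -6, -18, -54, -162 → -486.
Putting it together: (1215, -486).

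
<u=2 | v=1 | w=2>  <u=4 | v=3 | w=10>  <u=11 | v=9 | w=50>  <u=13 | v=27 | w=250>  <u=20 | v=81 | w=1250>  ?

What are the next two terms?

U: alternating steps +2, +7, +2, +7, …, so 2, 4, 11, 13, 20 → 22 → 29.
V goes 1, 3, 9, 27, 81 → 243 → 729 (×3 each step).
W: 2, 10, 50, 250, 1250 → 6250 → 31250 (×5 each step).
So the next two terms are <u=22 | v=243 | w=6250> and <u=29 | v=729 | w=31250>.

<u=22 | v=243 | w=6250>, <u=29 | v=729 | w=31250>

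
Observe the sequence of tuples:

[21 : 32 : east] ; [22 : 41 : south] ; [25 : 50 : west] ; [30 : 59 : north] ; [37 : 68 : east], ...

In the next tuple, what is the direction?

south

Direction: east, south, west, north, east → south (repeats east → south → west → north).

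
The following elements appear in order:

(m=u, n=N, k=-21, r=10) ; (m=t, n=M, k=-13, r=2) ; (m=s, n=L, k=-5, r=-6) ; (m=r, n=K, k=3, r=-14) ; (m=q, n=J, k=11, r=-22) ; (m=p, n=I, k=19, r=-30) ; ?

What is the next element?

M goes u, t, s, r, q, p → o (letters move back 1 place in the alphabet).
N goes N, M, L, K, J, I → H (letters move back 1 place in the alphabet).
K: +8 each step; -21, -13, -5, 3, 11, 19 → 27.
R: −8 each step, so 10, 2, -6, -14, -22, -30 → -38.
Putting it together: (m=o, n=H, k=27, r=-38).

(m=o, n=H, k=27, r=-38)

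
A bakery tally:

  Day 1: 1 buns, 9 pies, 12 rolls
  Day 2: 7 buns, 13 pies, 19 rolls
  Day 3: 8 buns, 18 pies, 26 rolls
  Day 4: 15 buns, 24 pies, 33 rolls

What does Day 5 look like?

23 buns, 31 pies, 40 rolls

Buns: 1, 7, 8, 15 → 23 (each term is the sum of the two before it).
Pies goes 9, 13, 18, 24 → 31 (differences are 4, 5, 6, … (increasing by 1 each time)).
Rolls: 12, 19, 26, 33 → 40 (+7 each step).
So the next row is 23 buns, 31 pies, 40 rolls.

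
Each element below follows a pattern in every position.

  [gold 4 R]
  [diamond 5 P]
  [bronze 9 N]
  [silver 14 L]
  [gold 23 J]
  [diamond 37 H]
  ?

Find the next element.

Rank goes gold, diamond, bronze, silver, gold, diamond → bronze (repeats gold → diamond → bronze → silver).
Second coordinate: each term is the sum of the two before it, so 4, 5, 9, 14, 23, 37 → 60.
For the letter, letters move back 2 places in the alphabet: R, P, N, L, J, H → F.
Combining the parts gives [bronze 60 F].

[bronze 60 F]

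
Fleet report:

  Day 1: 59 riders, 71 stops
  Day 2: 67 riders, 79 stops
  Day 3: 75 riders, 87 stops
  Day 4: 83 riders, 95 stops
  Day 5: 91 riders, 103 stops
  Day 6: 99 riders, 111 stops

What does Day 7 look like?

For the riders, +8 each step: 59, 67, 75, 83, 91, 99 → 107.
Stops goes 71, 79, 87, 95, 103, 111 → 119 (always 12 more than the riders).
Combining the parts gives 107 riders, 119 stops.

107 riders, 119 stops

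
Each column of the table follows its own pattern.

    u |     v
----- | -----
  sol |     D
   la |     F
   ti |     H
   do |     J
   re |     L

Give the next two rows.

Column u — runs through the solfège scale do→ti: sol, la, ti, do, re → mi → fa.
Column v goes D, F, H, J, L → N → P (letters move forward 2 places in the alphabet).
Putting the parts together: mi  N and then fa  P.

mi  N; fa  P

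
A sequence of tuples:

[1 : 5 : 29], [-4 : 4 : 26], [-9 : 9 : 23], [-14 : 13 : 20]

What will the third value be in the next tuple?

17

Third value: −3 each step; 29, 26, 23, 20 → 17.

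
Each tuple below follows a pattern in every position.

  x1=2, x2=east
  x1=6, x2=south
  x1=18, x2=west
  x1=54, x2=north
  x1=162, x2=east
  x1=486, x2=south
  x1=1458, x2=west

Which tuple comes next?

x1=4374, x2=north

For the x1, ×3 each step: 2, 6, 18, 54, 162, 486, 1458 → 4374.
For the x2, repeats east → south → west → north: east, south, west, north, east, south, west → north.
Combining the parts gives x1=4374, x2=north.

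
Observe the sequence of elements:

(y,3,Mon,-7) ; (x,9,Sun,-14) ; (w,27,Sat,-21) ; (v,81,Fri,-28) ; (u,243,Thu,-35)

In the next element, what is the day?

Wed

Day: runs backward through the weekdays Mon→Sun; Mon, Sun, Sat, Fri, Thu → Wed.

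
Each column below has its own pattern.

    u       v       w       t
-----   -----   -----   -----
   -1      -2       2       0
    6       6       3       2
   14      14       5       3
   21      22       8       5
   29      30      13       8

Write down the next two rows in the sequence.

36  38  21  13; 44  46  34  21

Column u — alternating steps +7, +8, +7, +8, …: -1, 6, 14, 21, 29 → 36 → 44.
Column v — +8 each step: -2, 6, 14, 22, 30 → 38 → 46.
Column w: 2, 3, 5, 8, 13 → 21 → 34 (each term is the sum of the two before it).
For the column t, always the previous value of the column w: 0, 2, 3, 5, 8 → 13 → 21.
Putting the parts together: 36  38  21  13 and then 44  46  34  21.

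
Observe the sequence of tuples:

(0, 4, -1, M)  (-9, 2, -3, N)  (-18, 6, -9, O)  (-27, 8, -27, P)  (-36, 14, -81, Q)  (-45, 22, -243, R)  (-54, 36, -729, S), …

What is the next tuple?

First entry goes 0, -9, -18, -27, -36, -45, -54 → -63 (−9 each step).
Second entry: each term is the sum of the two before it, so 4, 2, 6, 8, 14, 22, 36 → 58.
Third entry — ×3 each step: -1, -3, -9, -27, -81, -243, -729 → -2187.
Letter: M, N, O, P, Q, R, S → T (letters move forward 1 place in the alphabet).
So the next tuple is (-63, 58, -2187, T).

(-63, 58, -2187, T)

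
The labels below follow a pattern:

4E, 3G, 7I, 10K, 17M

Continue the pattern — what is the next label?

27O

For the first component, each term is the sum of the two before it: 4, 3, 7, 10, 17 → 27.
Letter goes E, G, I, K, M → O (letters move forward 2 places in the alphabet).
Combining the parts gives 27O.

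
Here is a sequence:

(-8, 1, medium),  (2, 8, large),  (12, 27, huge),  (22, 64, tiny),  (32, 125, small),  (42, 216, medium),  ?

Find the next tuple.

First coordinate: +10 each step; -8, 2, 12, 22, 32, 42 → 52.
Second coordinate: perfect cubes: 1³, 2³, 3³, …, so 1, 8, 27, 64, 125, 216 → 343.
Size: repeats medium → large → huge → tiny → small; medium, large, huge, tiny, small, medium → large.
Putting it together: (52, 343, large).

(52, 343, large)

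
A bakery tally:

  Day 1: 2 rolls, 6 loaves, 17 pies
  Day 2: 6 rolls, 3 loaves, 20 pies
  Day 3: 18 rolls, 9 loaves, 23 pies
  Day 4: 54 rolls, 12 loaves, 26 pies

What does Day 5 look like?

162 rolls, 21 loaves, 29 pies

Rolls goes 2, 6, 18, 54 → 162 (×3 each step).
Loaves: each term is the sum of the two before it; 6, 3, 9, 12 → 21.
Pies — +3 each step: 17, 20, 23, 26 → 29.
Putting it together: 162 rolls, 21 loaves, 29 pies.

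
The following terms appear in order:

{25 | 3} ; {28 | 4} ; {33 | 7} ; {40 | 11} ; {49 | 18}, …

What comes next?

{60 | 29}

First part: 25, 28, 33, 40, 49 → 60 (differences are 3, 5, 7, … (increasing by 2 each time)).
Second part: each term is the sum of the two before it, so 3, 4, 7, 11, 18 → 29.
Putting it together: {60 | 29}.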